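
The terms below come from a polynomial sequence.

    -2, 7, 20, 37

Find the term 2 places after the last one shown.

83

Δ: 9 , 13 , 17
Δ²: 4 , 4
The second differences are constant (4).
17 + 4 = 21;  37 + 21 = 58
21 + 4 = 25;  58 + 25 = 83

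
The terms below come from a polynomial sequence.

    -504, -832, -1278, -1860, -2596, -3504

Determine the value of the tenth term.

-9216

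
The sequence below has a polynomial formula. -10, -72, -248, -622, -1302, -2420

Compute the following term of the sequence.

-62 , -176 , -374 , -680 , -1118
-114 , -198 , -306 , -438
-84 , -108 , -132
-24 , -24
Constant fourth difference = -24, so extend:
-132 − 24 = -156;  -438 − 156 = -594;  -1118 − 594 = -1712;  -2420 − 1712 = -4132

-4132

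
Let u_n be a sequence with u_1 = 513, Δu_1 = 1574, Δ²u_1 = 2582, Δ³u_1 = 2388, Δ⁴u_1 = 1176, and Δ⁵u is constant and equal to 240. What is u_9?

Build the table forward from the leading diagonal:
Fifth differences: 240, 240, 240, 240, 240, 240, 240, 240, 240
Fourth differences: 1176, 1416, 1656, 1896, 2136, 2376, 2616, 2856, 3096
Third differences: 2388, 3564, 4980, 6636, 8532, 10668, 13044, 15660, 18516
Second differences: 2582, 4970, 8534, 13514, 20150, 28682, 39350, 52394, 68054
First differences: 1574, 4156, 9126, 17660, 31174, 51324, 80006, 119356, 171750
u: 513, 2087, 6243, 15369, 33029, 64203, 115527, 195533, 314889

314889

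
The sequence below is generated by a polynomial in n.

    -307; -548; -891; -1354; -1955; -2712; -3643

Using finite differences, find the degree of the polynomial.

3

First differences: -241, -343, -463, -601, -757, -931
Second differences: -102, -120, -138, -156, -174
Third differences: -18, -18, -18, -18
The third differences are constant, so the polynomial has degree 3.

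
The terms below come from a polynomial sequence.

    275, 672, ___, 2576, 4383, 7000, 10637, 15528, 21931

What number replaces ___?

1393

Using the last 6 terms:
First differences: 1807  2617  3637  4891  6403
Second differences: 810  1020  1254  1512
Third differences: 210  234  258
Fourth differences: 24  24
Constant fourth difference = 24.
Extend backward: 210 − 24 = 186;  810 − 186 = 624;  1807 − 624 = 1183;  2576 − 1183 = 1393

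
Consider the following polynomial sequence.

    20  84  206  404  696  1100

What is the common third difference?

D1: 64, 122, 198, 292, 404
D2: 58, 76, 94, 112
D3: 18, 18, 18

18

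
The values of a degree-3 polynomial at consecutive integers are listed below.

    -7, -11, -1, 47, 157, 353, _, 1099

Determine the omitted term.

659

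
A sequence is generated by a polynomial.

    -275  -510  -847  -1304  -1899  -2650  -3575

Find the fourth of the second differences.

-156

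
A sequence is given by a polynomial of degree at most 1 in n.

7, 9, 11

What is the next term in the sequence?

13

Δ: 2 , 2
The first differences are constant (2).
11 + 2 = 13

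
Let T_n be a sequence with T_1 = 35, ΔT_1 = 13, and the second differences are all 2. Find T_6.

Build the table forward from the leading diagonal:
D2: 2, 2, 2, 2, 2, 2
D1: 13, 15, 17, 19, 21, 23
T: 35, 48, 63, 80, 99, 120

120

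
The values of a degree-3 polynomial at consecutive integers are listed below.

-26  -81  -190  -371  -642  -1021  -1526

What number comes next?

-2175

Δ: -55  -109  -181  -271  -379  -505
Δ²: -54  -72  -90  -108  -126
Δ³: -18  -18  -18  -18
Constant third difference = -18, so extend:
-126 − 18 = -144;  -505 − 144 = -649;  -1526 − 649 = -2175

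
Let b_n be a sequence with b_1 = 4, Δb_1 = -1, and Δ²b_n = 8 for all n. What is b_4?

Build the table forward from the leading diagonal:
D2: 8, 8, 8, 8
D1: -1, 7, 15, 23
b: 4, 3, 10, 25

25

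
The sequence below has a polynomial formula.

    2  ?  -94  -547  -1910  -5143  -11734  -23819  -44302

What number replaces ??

Using the last 7 terms:
-453, -1363, -3233, -6591, -12085, -20483
-910, -1870, -3358, -5494, -8398
-960, -1488, -2136, -2904
-528, -648, -768
-120, -120
Constant fifth difference = -120.
Extend backward: -528 + 120 = -408;  -960 + 408 = -552;  -910 + 552 = -358;  -453 + 358 = -95;  -94 + 95 = 1

1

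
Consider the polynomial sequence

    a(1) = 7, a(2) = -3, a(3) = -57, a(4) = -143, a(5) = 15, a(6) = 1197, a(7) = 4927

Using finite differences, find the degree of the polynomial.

Δ: -10, -54, -86, 158, 1182, 3730
Δ²: -44, -32, 244, 1024, 2548
Δ³: 12, 276, 780, 1524
Δ⁴: 264, 504, 744
Δ⁵: 240, 240
The fifth differences are constant, so the polynomial has degree 5.

5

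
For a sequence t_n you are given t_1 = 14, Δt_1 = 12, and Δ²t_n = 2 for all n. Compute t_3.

40

Build the table forward from the leading diagonal:
Second differences: 2, 2, 2
First differences: 12, 14, 16
t: 14, 26, 40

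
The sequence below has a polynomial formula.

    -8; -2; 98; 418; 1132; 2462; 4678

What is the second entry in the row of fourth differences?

48

Δ: 6, 100, 320, 714, 1330, 2216
Δ²: 94, 220, 394, 616, 886
Δ³: 126, 174, 222, 270
Δ⁴: 48, 48, 48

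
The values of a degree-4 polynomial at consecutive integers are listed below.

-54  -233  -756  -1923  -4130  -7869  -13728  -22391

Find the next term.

-34638

First differences: -179, -523, -1167, -2207, -3739, -5859, -8663
Second differences: -344, -644, -1040, -1532, -2120, -2804
Third differences: -300, -396, -492, -588, -684
Fourth differences: -96, -96, -96, -96
Fourth differences constant at -96.
-684 − 96 = -780;  -2804 − 780 = -3584;  -8663 − 3584 = -12247;  -22391 − 12247 = -34638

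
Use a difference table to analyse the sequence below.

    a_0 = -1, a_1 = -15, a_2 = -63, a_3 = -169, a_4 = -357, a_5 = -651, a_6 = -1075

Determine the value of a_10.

-4551

Δ: -14, -48, -106, -188, -294, -424
Δ²: -34, -58, -82, -106, -130
Δ³: -24, -24, -24, -24
Third differences constant at -24.
-130 − 24 = -154;  -424 − 154 = -578;  -1075 − 578 = -1653
-154 − 24 = -178;  -578 − 178 = -756;  -1653 − 756 = -2409
-178 − 24 = -202;  -756 − 202 = -958;  -2409 − 958 = -3367
-202 − 24 = -226;  -958 − 226 = -1184;  -3367 − 1184 = -4551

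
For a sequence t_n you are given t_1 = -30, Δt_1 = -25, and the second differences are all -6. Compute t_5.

Build the table forward from the leading diagonal:
Δ²: -6, -6, -6, -6, -6
Δ: -25, -31, -37, -43, -49
t: -30, -55, -86, -123, -166

-166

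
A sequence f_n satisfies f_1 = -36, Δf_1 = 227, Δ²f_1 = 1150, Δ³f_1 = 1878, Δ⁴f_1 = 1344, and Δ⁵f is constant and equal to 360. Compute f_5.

16628

Build the table forward from the leading diagonal:
Fifth differences: 360, 360, 360, 360, 360
Fourth differences: 1344, 1704, 2064, 2424, 2784
Third differences: 1878, 3222, 4926, 6990, 9414
Second differences: 1150, 3028, 6250, 11176, 18166
First differences: 227, 1377, 4405, 10655, 21831
f: -36, 191, 1568, 5973, 16628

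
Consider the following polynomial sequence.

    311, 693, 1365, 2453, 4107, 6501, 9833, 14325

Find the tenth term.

27797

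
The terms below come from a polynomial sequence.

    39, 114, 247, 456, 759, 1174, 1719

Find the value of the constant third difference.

18

First differences: 75, 133, 209, 303, 415, 545
Second differences: 58, 76, 94, 112, 130
Third differences: 18, 18, 18, 18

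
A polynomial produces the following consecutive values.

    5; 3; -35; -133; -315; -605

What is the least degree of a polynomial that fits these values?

Δ: -2, -38, -98, -182, -290
Δ²: -36, -60, -84, -108
Δ³: -24, -24, -24
The third differences are constant, so the polynomial has degree 3.

3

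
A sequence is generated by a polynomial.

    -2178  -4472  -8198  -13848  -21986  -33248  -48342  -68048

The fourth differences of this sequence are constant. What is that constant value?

Δ: -2294, -3726, -5650, -8138, -11262, -15094, -19706
Δ²: -1432, -1924, -2488, -3124, -3832, -4612
Δ³: -492, -564, -636, -708, -780
Δ⁴: -72, -72, -72, -72

-72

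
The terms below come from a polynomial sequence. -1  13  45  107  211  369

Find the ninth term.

1287

14, 32, 62, 104, 158
18, 30, 42, 54
12, 12, 12
The third differences are constant (12).
54 + 12 = 66;  158 + 66 = 224;  369 + 224 = 593
66 + 12 = 78;  224 + 78 = 302;  593 + 302 = 895
78 + 12 = 90;  302 + 90 = 392;  895 + 392 = 1287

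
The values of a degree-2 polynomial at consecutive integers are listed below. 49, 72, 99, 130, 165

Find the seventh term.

247

23, 27, 31, 35
4, 4, 4
Second differences constant at 4.
35 + 4 = 39;  165 + 39 = 204
39 + 4 = 43;  204 + 43 = 247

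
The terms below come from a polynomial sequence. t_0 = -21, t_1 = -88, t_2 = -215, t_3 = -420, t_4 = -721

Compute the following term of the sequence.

-67, -127, -205, -301
-60, -78, -96
-18, -18
Constant third difference = -18, so extend:
-96 − 18 = -114;  -301 − 114 = -415;  -721 − 415 = -1136

-1136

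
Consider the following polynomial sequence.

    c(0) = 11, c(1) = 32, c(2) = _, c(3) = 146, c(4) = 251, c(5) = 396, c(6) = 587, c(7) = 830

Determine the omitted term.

75

Using the last 5 terms:
First differences: 105, 145, 191, 243
Second differences: 40, 46, 52
Third differences: 6, 6
Constant third difference = 6.
Extend backward: 40 − 6 = 34;  105 − 34 = 71;  146 − 71 = 75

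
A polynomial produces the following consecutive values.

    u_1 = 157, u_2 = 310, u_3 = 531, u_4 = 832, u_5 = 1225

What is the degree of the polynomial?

3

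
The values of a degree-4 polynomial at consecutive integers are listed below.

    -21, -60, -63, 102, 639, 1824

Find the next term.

-39, -3, 165, 537, 1185
36, 168, 372, 648
132, 204, 276
72, 72
The fourth differences are constant (72).
276 + 72 = 348;  648 + 348 = 996;  1185 + 996 = 2181;  1824 + 2181 = 4005

4005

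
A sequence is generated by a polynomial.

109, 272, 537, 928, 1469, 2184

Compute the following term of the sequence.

Δ: 163, 265, 391, 541, 715
Δ²: 102, 126, 150, 174
Δ³: 24, 24, 24
The third differences are constant (24).
174 + 24 = 198;  715 + 198 = 913;  2184 + 913 = 3097

3097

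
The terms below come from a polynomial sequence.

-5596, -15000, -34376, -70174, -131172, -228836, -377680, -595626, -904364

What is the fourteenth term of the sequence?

D1: -9404, -19376, -35798, -60998, -97664, -148844, -217946, -308738
D2: -9972, -16422, -25200, -36666, -51180, -69102, -90792
D3: -6450, -8778, -11466, -14514, -17922, -21690
D4: -2328, -2688, -3048, -3408, -3768
D5: -360, -360, -360, -360
Constant fifth difference = -360, so extend:
-3768 − 360 = -4128;  -21690 − 4128 = -25818;  -90792 − 25818 = -116610;  -308738 − 116610 = -425348;  -904364 − 425348 = -1329712
-4128 − 360 = -4488;  -25818 − 4488 = -30306;  -116610 − 30306 = -146916;  -425348 − 146916 = -572264;  -1329712 − 572264 = -1901976
-4488 − 360 = -4848;  -30306 − 4848 = -35154;  -146916 − 35154 = -182070;  -572264 − 182070 = -754334;  -1901976 − 754334 = -2656310
-4848 − 360 = -5208;  -35154 − 5208 = -40362;  -182070 − 40362 = -222432;  -754334 − 222432 = -976766;  -2656310 − 976766 = -3633076
-5208 − 360 = -5568;  -40362 − 5568 = -45930;  -222432 − 45930 = -268362;  -976766 − 268362 = -1245128;  -3633076 − 1245128 = -4878204

-4878204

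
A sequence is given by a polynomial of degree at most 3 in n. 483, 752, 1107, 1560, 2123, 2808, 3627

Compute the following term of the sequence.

269, 355, 453, 563, 685, 819
86, 98, 110, 122, 134
12, 12, 12, 12
Third differences constant at 12.
134 + 12 = 146;  819 + 146 = 965;  3627 + 965 = 4592

4592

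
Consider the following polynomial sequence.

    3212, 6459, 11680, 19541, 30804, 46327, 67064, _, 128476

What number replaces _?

Using the first 7 terms:
Δ: 3247  5221  7861  11263  15523  20737
Δ²: 1974  2640  3402  4260  5214
Δ³: 666  762  858  954
Δ⁴: 96  96  96
Constant fourth difference = 96.
Extend forward: 954 + 96 = 1050;  5214 + 1050 = 6264;  20737 + 6264 = 27001;  67064 + 27001 = 94065

94065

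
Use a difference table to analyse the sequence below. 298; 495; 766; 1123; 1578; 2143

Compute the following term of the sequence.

2830

197 , 271 , 357 , 455 , 565
74 , 86 , 98 , 110
12 , 12 , 12
The third differences are constant (12).
110 + 12 = 122;  565 + 122 = 687;  2143 + 687 = 2830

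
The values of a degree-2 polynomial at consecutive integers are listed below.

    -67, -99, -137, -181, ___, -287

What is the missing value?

Using the first 4 terms:
-32  -38  -44
-6  -6
Constant second difference = -6.
Extend forward: -44 − 6 = -50;  -181 − 50 = -231

-231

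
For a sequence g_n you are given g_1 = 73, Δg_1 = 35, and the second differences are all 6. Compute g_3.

149

Build the table forward from the leading diagonal:
Second differences: 6, 6, 6
First differences: 35, 41, 47
g: 73, 108, 149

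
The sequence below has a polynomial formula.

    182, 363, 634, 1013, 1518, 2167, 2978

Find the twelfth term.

Δ: 181 , 271 , 379 , 505 , 649 , 811
Δ²: 90 , 108 , 126 , 144 , 162
Δ³: 18 , 18 , 18 , 18
Third differences constant at 18.
162 + 18 = 180;  811 + 180 = 991;  2978 + 991 = 3969
180 + 18 = 198;  991 + 198 = 1189;  3969 + 1189 = 5158
198 + 18 = 216;  1189 + 216 = 1405;  5158 + 1405 = 6563
216 + 18 = 234;  1405 + 234 = 1639;  6563 + 1639 = 8202
234 + 18 = 252;  1639 + 252 = 1891;  8202 + 1891 = 10093

10093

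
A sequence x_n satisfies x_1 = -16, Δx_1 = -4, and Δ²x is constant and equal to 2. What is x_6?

-16

Build the table forward from the leading diagonal:
Δ²: 2  2  2  2  2  2
Δ: -4  -2  0  2  4  6
x: -16  -20  -22  -22  -20  -16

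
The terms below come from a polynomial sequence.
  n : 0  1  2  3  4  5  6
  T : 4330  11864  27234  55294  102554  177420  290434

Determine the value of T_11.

1976454

7534  15370  28060  47260  74866  113014
7836  12690  19200  27606  38148
4854  6510  8406  10542
1656  1896  2136
240  240
The fifth differences are constant (240).
2136 + 240 = 2376;  10542 + 2376 = 12918;  38148 + 12918 = 51066;  113014 + 51066 = 164080;  290434 + 164080 = 454514
2376 + 240 = 2616;  12918 + 2616 = 15534;  51066 + 15534 = 66600;  164080 + 66600 = 230680;  454514 + 230680 = 685194
2616 + 240 = 2856;  15534 + 2856 = 18390;  66600 + 18390 = 84990;  230680 + 84990 = 315670;  685194 + 315670 = 1000864
2856 + 240 = 3096;  18390 + 3096 = 21486;  84990 + 21486 = 106476;  315670 + 106476 = 422146;  1000864 + 422146 = 1423010
3096 + 240 = 3336;  21486 + 3336 = 24822;  106476 + 24822 = 131298;  422146 + 131298 = 553444;  1423010 + 553444 = 1976454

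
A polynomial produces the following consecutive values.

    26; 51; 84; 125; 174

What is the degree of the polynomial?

25, 33, 41, 49
8, 8, 8
The second differences are constant, so the polynomial has degree 2.

2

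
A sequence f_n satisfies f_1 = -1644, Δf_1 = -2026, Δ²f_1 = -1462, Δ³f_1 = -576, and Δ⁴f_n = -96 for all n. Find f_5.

-20920

Build the table forward from the leading diagonal:
Δ⁴: -96, -96, -96, -96, -96
Δ³: -576, -672, -768, -864, -960
Δ²: -1462, -2038, -2710, -3478, -4342
Δ: -2026, -3488, -5526, -8236, -11714
f: -1644, -3670, -7158, -12684, -20920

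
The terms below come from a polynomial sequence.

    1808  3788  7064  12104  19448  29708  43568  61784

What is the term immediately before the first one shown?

Δ: 1980, 3276, 5040, 7344, 10260, 13860, 18216
Δ²: 1296, 1764, 2304, 2916, 3600, 4356
Δ³: 468, 540, 612, 684, 756
Δ⁴: 72, 72, 72, 72
The fourth differences are constant at 72.
Work back: 468 − 72 = 396;  1296 − 396 = 900;  1980 − 900 = 1080;  1808 − 1080 = 728

728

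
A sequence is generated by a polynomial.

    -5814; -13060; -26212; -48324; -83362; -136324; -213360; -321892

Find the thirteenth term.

-1700922

First differences: -7246, -13152, -22112, -35038, -52962, -77036, -108532
Second differences: -5906, -8960, -12926, -17924, -24074, -31496
Third differences: -3054, -3966, -4998, -6150, -7422
Fourth differences: -912, -1032, -1152, -1272
Fifth differences: -120, -120, -120
The fifth differences are constant (-120).
-1272 − 120 = -1392;  -7422 − 1392 = -8814;  -31496 − 8814 = -40310;  -108532 − 40310 = -148842;  -321892 − 148842 = -470734
-1392 − 120 = -1512;  -8814 − 1512 = -10326;  -40310 − 10326 = -50636;  -148842 − 50636 = -199478;  -470734 − 199478 = -670212
-1512 − 120 = -1632;  -10326 − 1632 = -11958;  -50636 − 11958 = -62594;  -199478 − 62594 = -262072;  -670212 − 262072 = -932284
-1632 − 120 = -1752;  -11958 − 1752 = -13710;  -62594 − 13710 = -76304;  -262072 − 76304 = -338376;  -932284 − 338376 = -1270660
-1752 − 120 = -1872;  -13710 − 1872 = -15582;  -76304 − 15582 = -91886;  -338376 − 91886 = -430262;  -1270660 − 430262 = -1700922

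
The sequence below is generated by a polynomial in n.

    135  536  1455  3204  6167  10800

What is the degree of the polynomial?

4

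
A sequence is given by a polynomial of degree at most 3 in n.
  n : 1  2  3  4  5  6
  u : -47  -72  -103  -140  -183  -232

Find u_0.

-28

-25, -31, -37, -43, -49
-6, -6, -6, -6
The second differences are constant at -6.
Work back: -25 + 6 = -19;  -47 + 19 = -28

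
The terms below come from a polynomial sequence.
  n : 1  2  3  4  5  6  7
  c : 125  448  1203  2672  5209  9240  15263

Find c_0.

24

Δ: 323  755  1469  2537  4031  6023
Δ²: 432  714  1068  1494  1992
Δ³: 282  354  426  498
Δ⁴: 72  72  72
The fourth differences are constant at 72.
Work back: 282 − 72 = 210;  432 − 210 = 222;  323 − 222 = 101;  125 − 101 = 24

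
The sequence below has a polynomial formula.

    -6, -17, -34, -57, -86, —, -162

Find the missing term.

Using the first 5 terms:
-11  -17  -23  -29
-6  -6  -6
Constant second difference = -6.
Extend forward: -29 − 6 = -35;  -86 − 35 = -121

-121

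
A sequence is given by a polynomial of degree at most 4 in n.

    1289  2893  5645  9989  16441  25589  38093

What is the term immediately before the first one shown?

461

Δ: 1604, 2752, 4344, 6452, 9148, 12504
Δ²: 1148, 1592, 2108, 2696, 3356
Δ³: 444, 516, 588, 660
Δ⁴: 72, 72, 72
The fourth differences are constant at 72.
Work back: 444 − 72 = 372;  1148 − 372 = 776;  1604 − 776 = 828;  1289 − 828 = 461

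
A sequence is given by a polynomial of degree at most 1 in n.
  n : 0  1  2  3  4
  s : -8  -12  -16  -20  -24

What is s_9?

-4  -4  -4  -4
Constant first difference = -4, so extend:
-24 − 4 = -28
-28 − 4 = -32
-32 − 4 = -36
-36 − 4 = -40
-40 − 4 = -44

-44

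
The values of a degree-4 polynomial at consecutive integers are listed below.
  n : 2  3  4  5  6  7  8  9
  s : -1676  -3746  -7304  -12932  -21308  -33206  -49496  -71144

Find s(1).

-608

Δ: -2070, -3558, -5628, -8376, -11898, -16290, -21648
Δ²: -1488, -2070, -2748, -3522, -4392, -5358
Δ³: -582, -678, -774, -870, -966
Δ⁴: -96, -96, -96, -96
The fourth differences are constant at -96.
Work back: -582 + 96 = -486;  -1488 + 486 = -1002;  -2070 + 1002 = -1068;  -1676 + 1068 = -608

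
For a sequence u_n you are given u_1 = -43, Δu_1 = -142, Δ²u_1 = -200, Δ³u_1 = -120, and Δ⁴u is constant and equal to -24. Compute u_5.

Build the table forward from the leading diagonal:
Fourth differences: -24, -24, -24, -24, -24
Third differences: -120, -144, -168, -192, -216
Second differences: -200, -320, -464, -632, -824
First differences: -142, -342, -662, -1126, -1758
u: -43, -185, -527, -1189, -2315

-2315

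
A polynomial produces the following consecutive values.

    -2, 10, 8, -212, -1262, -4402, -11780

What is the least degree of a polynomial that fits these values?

5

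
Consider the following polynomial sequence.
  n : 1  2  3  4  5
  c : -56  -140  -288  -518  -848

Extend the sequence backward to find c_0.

-18

-84  -148  -230  -330
-64  -82  -100
-18  -18
The third differences are constant at -18.
Work back: -64 + 18 = -46;  -84 + 46 = -38;  -56 + 38 = -18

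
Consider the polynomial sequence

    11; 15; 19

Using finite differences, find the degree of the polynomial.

First differences: 4, 4
The first differences are constant, so the polynomial has degree 1.

1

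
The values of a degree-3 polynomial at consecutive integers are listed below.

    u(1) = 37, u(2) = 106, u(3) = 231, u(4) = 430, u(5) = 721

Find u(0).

69, 125, 199, 291
56, 74, 92
18, 18
The third differences are constant at 18.
Work back: 56 − 18 = 38;  69 − 38 = 31;  37 − 31 = 6

6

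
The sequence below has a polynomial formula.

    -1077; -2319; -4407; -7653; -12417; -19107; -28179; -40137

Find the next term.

-55533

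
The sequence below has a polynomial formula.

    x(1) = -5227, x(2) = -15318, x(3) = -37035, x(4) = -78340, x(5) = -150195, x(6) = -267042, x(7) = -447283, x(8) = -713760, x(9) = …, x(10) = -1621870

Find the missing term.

Using the first 8 terms:
-10091  -21717  -41305  -71855  -116847  -180241  -266477
-11626  -19588  -30550  -44992  -63394  -86236
-7962  -10962  -14442  -18402  -22842
-3000  -3480  -3960  -4440
-480  -480  -480
Constant fifth difference = -480.
Extend forward: -4440 − 480 = -4920;  -22842 − 4920 = -27762;  -86236 − 27762 = -113998;  -266477 − 113998 = -380475;  -713760 − 380475 = -1094235

-1094235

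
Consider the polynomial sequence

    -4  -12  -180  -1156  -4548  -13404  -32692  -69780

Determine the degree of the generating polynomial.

5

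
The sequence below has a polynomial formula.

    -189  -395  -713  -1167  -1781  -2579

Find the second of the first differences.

-318

Δ: -206, -318, -454, -614, -798
Δ²: -112, -136, -160, -184
Δ³: -24, -24, -24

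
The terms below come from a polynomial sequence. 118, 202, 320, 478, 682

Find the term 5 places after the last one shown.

D1: 84 , 118 , 158 , 204
D2: 34 , 40 , 46
D3: 6 , 6
Constant third difference = 6, so extend:
46 + 6 = 52;  204 + 52 = 256;  682 + 256 = 938
52 + 6 = 58;  256 + 58 = 314;  938 + 314 = 1252
58 + 6 = 64;  314 + 64 = 378;  1252 + 378 = 1630
64 + 6 = 70;  378 + 70 = 448;  1630 + 448 = 2078
70 + 6 = 76;  448 + 76 = 524;  2078 + 524 = 2602

2602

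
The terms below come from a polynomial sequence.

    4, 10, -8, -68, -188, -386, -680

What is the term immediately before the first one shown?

-8

Δ: 6, -18, -60, -120, -198, -294
Δ²: -24, -42, -60, -78, -96
Δ³: -18, -18, -18, -18
The third differences are constant at -18.
Work back: -24 + 18 = -6;  6 + 6 = 12;  4 − 12 = -8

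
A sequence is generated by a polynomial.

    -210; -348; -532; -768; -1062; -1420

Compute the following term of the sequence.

-1848

Δ: -138 , -184 , -236 , -294 , -358
Δ²: -46 , -52 , -58 , -64
Δ³: -6 , -6 , -6
Constant third difference = -6, so extend:
-64 − 6 = -70;  -358 − 70 = -428;  -1420 − 428 = -1848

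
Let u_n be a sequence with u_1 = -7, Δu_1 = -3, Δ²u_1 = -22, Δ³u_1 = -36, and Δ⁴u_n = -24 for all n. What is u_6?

-722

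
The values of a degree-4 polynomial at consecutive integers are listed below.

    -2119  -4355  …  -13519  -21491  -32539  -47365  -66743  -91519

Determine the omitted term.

-7993

Using the last 6 terms:
D1: -7972, -11048, -14826, -19378, -24776
D2: -3076, -3778, -4552, -5398
D3: -702, -774, -846
D4: -72, -72
Constant fourth difference = -72.
Extend backward: -702 + 72 = -630;  -3076 + 630 = -2446;  -7972 + 2446 = -5526;  -13519 + 5526 = -7993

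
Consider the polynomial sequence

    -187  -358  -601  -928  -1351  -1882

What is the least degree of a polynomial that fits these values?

Δ: -171, -243, -327, -423, -531
Δ²: -72, -84, -96, -108
Δ³: -12, -12, -12
The third differences are constant, so the polynomial has degree 3.

3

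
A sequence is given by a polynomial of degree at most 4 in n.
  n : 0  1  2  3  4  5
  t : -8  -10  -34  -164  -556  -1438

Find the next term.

D1: -2  -24  -130  -392  -882
D2: -22  -106  -262  -490
D3: -84  -156  -228
D4: -72  -72
Constant fourth difference = -72, so extend:
-228 − 72 = -300;  -490 − 300 = -790;  -882 − 790 = -1672;  -1438 − 1672 = -3110

-3110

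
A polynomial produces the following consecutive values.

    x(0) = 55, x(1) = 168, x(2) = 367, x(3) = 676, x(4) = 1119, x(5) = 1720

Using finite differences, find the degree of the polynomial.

3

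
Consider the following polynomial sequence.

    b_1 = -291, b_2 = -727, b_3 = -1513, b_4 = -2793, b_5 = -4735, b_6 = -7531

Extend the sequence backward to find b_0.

D1: -436  -786  -1280  -1942  -2796
D2: -350  -494  -662  -854
D3: -144  -168  -192
D4: -24  -24
The fourth differences are constant at -24.
Work back: -144 + 24 = -120;  -350 + 120 = -230;  -436 + 230 = -206;  -291 + 206 = -85

-85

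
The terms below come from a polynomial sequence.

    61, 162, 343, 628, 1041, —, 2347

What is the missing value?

1606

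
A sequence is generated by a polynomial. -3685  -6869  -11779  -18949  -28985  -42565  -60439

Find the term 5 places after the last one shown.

-245509

-3184, -4910, -7170, -10036, -13580, -17874
-1726, -2260, -2866, -3544, -4294
-534, -606, -678, -750
-72, -72, -72
Fourth differences constant at -72.
-750 − 72 = -822;  -4294 − 822 = -5116;  -17874 − 5116 = -22990;  -60439 − 22990 = -83429
-822 − 72 = -894;  -5116 − 894 = -6010;  -22990 − 6010 = -29000;  -83429 − 29000 = -112429
-894 − 72 = -966;  -6010 − 966 = -6976;  -29000 − 6976 = -35976;  -112429 − 35976 = -148405
-966 − 72 = -1038;  -6976 − 1038 = -8014;  -35976 − 8014 = -43990;  -148405 − 43990 = -192395
-1038 − 72 = -1110;  -8014 − 1110 = -9124;  -43990 − 9124 = -53114;  -192395 − 53114 = -245509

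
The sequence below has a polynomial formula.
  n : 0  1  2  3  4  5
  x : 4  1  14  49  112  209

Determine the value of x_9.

1057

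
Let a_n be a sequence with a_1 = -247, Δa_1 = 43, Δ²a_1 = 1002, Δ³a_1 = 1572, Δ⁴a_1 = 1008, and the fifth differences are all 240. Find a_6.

30988

Build the table forward from the leading diagonal:
Δ⁵: 240  240  240  240  240  240
Δ⁴: 1008  1248  1488  1728  1968  2208
Δ³: 1572  2580  3828  5316  7044  9012
Δ²: 1002  2574  5154  8982  14298  21342
Δ: 43  1045  3619  8773  17755  32053
a: -247  -204  841  4460  13233  30988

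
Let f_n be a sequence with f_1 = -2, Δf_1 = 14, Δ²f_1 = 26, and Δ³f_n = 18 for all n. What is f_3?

Build the table forward from the leading diagonal:
Third differences: 18  18  18
Second differences: 26  44  62
First differences: 14  40  84
f: -2  12  52

52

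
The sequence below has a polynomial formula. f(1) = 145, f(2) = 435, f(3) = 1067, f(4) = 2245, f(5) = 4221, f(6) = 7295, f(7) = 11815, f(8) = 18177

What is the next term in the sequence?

Δ: 290, 632, 1178, 1976, 3074, 4520, 6362
Δ²: 342, 546, 798, 1098, 1446, 1842
Δ³: 204, 252, 300, 348, 396
Δ⁴: 48, 48, 48, 48
The fourth differences are constant (48).
396 + 48 = 444;  1842 + 444 = 2286;  6362 + 2286 = 8648;  18177 + 8648 = 26825

26825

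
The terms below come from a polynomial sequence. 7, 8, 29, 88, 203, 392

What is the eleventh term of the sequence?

3077

First differences: 1  21  59  115  189
Second differences: 20  38  56  74
Third differences: 18  18  18
The third differences are constant (18).
74 + 18 = 92;  189 + 92 = 281;  392 + 281 = 673
92 + 18 = 110;  281 + 110 = 391;  673 + 391 = 1064
110 + 18 = 128;  391 + 128 = 519;  1064 + 519 = 1583
128 + 18 = 146;  519 + 146 = 665;  1583 + 665 = 2248
146 + 18 = 164;  665 + 164 = 829;  2248 + 829 = 3077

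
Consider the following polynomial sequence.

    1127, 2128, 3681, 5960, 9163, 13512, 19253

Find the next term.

26656

D1: 1001 , 1553 , 2279 , 3203 , 4349 , 5741
D2: 552 , 726 , 924 , 1146 , 1392
D3: 174 , 198 , 222 , 246
D4: 24 , 24 , 24
Constant fourth difference = 24, so extend:
246 + 24 = 270;  1392 + 270 = 1662;  5741 + 1662 = 7403;  19253 + 7403 = 26656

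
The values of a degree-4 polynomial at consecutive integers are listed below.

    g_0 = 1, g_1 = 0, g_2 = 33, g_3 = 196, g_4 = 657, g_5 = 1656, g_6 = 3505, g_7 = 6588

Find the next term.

11361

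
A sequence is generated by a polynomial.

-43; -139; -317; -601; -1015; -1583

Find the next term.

-2329

Δ: -96, -178, -284, -414, -568
Δ²: -82, -106, -130, -154
Δ³: -24, -24, -24
The third differences are constant (-24).
-154 − 24 = -178;  -568 − 178 = -746;  -1583 − 746 = -2329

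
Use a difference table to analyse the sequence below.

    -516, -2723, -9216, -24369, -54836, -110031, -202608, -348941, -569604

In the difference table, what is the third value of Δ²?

-15314

D1: -2207, -6493, -15153, -30467, -55195, -92577, -146333, -220663
D2: -4286, -8660, -15314, -24728, -37382, -53756, -74330
D3: -4374, -6654, -9414, -12654, -16374, -20574
D4: -2280, -2760, -3240, -3720, -4200
D5: -480, -480, -480, -480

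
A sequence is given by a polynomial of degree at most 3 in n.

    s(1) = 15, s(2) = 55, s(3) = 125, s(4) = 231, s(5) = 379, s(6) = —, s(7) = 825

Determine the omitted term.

575

Using the first 5 terms:
First differences: 40, 70, 106, 148
Second differences: 30, 36, 42
Third differences: 6, 6
Constant third difference = 6.
Extend forward: 42 + 6 = 48;  148 + 48 = 196;  379 + 196 = 575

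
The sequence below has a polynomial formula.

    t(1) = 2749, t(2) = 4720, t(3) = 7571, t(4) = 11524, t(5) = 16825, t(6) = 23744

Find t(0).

1460

Δ: 1971  2851  3953  5301  6919
Δ²: 880  1102  1348  1618
Δ³: 222  246  270
Δ⁴: 24  24
The fourth differences are constant at 24.
Work back: 222 − 24 = 198;  880 − 198 = 682;  1971 − 682 = 1289;  2749 − 1289 = 1460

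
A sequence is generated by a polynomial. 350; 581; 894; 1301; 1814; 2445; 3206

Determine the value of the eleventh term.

D1: 231, 313, 407, 513, 631, 761
D2: 82, 94, 106, 118, 130
D3: 12, 12, 12, 12
Constant third difference = 12, so extend:
130 + 12 = 142;  761 + 142 = 903;  3206 + 903 = 4109
142 + 12 = 154;  903 + 154 = 1057;  4109 + 1057 = 5166
154 + 12 = 166;  1057 + 166 = 1223;  5166 + 1223 = 6389
166 + 12 = 178;  1223 + 178 = 1401;  6389 + 1401 = 7790

7790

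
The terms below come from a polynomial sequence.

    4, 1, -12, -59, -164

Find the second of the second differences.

-34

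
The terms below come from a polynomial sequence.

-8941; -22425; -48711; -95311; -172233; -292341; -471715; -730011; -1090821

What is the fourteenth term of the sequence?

-5579181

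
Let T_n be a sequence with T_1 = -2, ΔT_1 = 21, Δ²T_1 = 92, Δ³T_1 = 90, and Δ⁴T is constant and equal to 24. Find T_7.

3664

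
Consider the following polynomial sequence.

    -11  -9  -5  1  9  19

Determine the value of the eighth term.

45

First differences: 2 , 4 , 6 , 8 , 10
Second differences: 2 , 2 , 2 , 2
The second differences are constant (2).
10 + 2 = 12;  19 + 12 = 31
12 + 2 = 14;  31 + 14 = 45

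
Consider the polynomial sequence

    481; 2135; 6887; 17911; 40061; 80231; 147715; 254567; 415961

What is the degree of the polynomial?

5

D1: 1654, 4752, 11024, 22150, 40170, 67484, 106852, 161394
D2: 3098, 6272, 11126, 18020, 27314, 39368, 54542
D3: 3174, 4854, 6894, 9294, 12054, 15174
D4: 1680, 2040, 2400, 2760, 3120
D5: 360, 360, 360, 360
The fifth differences are constant, so the polynomial has degree 5.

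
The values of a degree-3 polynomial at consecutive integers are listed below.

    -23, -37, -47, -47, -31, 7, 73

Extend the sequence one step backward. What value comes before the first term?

D1: -14, -10, 0, 16, 38, 66
D2: 4, 10, 16, 22, 28
D3: 6, 6, 6, 6
The third differences are constant at 6.
Work back: 4 − 6 = -2;  -14 + 2 = -12;  -23 + 12 = -11

-11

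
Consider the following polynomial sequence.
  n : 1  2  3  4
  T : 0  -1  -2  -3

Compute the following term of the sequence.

-4

Δ: -1 , -1 , -1
First differences constant at -1.
-3 − 1 = -4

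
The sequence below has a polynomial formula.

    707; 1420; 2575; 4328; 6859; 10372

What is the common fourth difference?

D1: 713, 1155, 1753, 2531, 3513
D2: 442, 598, 778, 982
D3: 156, 180, 204
D4: 24, 24

24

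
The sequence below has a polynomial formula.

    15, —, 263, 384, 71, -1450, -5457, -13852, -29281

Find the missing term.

Using the last 7 terms:
Δ: 121  -313  -1521  -4007  -8395  -15429
Δ²: -434  -1208  -2486  -4388  -7034
Δ³: -774  -1278  -1902  -2646
Δ⁴: -504  -624  -744
Δ⁵: -120  -120
Constant fifth difference = -120.
Extend backward: -504 + 120 = -384;  -774 + 384 = -390;  -434 + 390 = -44;  121 + 44 = 165;  263 − 165 = 98

98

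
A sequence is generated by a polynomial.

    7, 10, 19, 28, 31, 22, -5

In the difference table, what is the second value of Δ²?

0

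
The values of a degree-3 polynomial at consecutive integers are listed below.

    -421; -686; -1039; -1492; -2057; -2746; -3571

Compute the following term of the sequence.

First differences: -265, -353, -453, -565, -689, -825
Second differences: -88, -100, -112, -124, -136
Third differences: -12, -12, -12, -12
Constant third difference = -12, so extend:
-136 − 12 = -148;  -825 − 148 = -973;  -3571 − 973 = -4544

-4544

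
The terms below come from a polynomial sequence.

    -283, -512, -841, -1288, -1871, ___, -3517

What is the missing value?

Using the first 5 terms:
First differences: -229, -329, -447, -583
Second differences: -100, -118, -136
Third differences: -18, -18
Constant third difference = -18.
Extend forward: -136 − 18 = -154;  -583 − 154 = -737;  -1871 − 737 = -2608

-2608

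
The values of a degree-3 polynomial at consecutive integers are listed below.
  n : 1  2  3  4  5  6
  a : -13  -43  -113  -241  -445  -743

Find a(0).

-30, -70, -128, -204, -298
-40, -58, -76, -94
-18, -18, -18
The third differences are constant at -18.
Work back: -40 + 18 = -22;  -30 + 22 = -8;  -13 + 8 = -5

-5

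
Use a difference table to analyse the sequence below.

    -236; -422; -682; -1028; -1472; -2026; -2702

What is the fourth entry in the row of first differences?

D1: -186, -260, -346, -444, -554, -676
D2: -74, -86, -98, -110, -122
D3: -12, -12, -12, -12

-444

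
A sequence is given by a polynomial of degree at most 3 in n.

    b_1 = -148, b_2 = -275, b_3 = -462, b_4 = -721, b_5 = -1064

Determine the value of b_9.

-3516

Δ: -127, -187, -259, -343
Δ²: -60, -72, -84
Δ³: -12, -12
Third differences constant at -12.
-84 − 12 = -96;  -343 − 96 = -439;  -1064 − 439 = -1503
-96 − 12 = -108;  -439 − 108 = -547;  -1503 − 547 = -2050
-108 − 12 = -120;  -547 − 120 = -667;  -2050 − 667 = -2717
-120 − 12 = -132;  -667 − 132 = -799;  -2717 − 799 = -3516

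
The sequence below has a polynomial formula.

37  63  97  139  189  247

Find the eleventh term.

657

First differences: 26  34  42  50  58
Second differences: 8  8  8  8
Second differences constant at 8.
58 + 8 = 66;  247 + 66 = 313
66 + 8 = 74;  313 + 74 = 387
74 + 8 = 82;  387 + 82 = 469
82 + 8 = 90;  469 + 90 = 559
90 + 8 = 98;  559 + 98 = 657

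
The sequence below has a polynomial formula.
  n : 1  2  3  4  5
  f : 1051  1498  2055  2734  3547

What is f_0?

702

Δ: 447  557  679  813
Δ²: 110  122  134
Δ³: 12  12
The third differences are constant at 12.
Work back: 110 − 12 = 98;  447 − 98 = 349;  1051 − 349 = 702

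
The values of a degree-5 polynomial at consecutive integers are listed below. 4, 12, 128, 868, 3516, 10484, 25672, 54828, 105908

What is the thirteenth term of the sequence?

8, 116, 740, 2648, 6968, 15188, 29156, 51080
108, 624, 1908, 4320, 8220, 13968, 21924
516, 1284, 2412, 3900, 5748, 7956
768, 1128, 1488, 1848, 2208
360, 360, 360, 360
Constant fifth difference = 360, so extend:
2208 + 360 = 2568;  7956 + 2568 = 10524;  21924 + 10524 = 32448;  51080 + 32448 = 83528;  105908 + 83528 = 189436
2568 + 360 = 2928;  10524 + 2928 = 13452;  32448 + 13452 = 45900;  83528 + 45900 = 129428;  189436 + 129428 = 318864
2928 + 360 = 3288;  13452 + 3288 = 16740;  45900 + 16740 = 62640;  129428 + 62640 = 192068;  318864 + 192068 = 510932
3288 + 360 = 3648;  16740 + 3648 = 20388;  62640 + 20388 = 83028;  192068 + 83028 = 275096;  510932 + 275096 = 786028

786028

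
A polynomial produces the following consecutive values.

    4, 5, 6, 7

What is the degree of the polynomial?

1

First differences: 1, 1, 1
The first differences are constant, so the polynomial has degree 1.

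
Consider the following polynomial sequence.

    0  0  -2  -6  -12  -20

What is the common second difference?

D1: 0, -2, -4, -6, -8
D2: -2, -2, -2, -2

-2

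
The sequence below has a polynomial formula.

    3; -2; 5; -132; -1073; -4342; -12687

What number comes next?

D1: -5  7  -137  -941  -3269  -8345
D2: 12  -144  -804  -2328  -5076
D3: -156  -660  -1524  -2748
D4: -504  -864  -1224
D5: -360  -360
Fifth differences constant at -360.
-1224 − 360 = -1584;  -2748 − 1584 = -4332;  -5076 − 4332 = -9408;  -8345 − 9408 = -17753;  -12687 − 17753 = -30440

-30440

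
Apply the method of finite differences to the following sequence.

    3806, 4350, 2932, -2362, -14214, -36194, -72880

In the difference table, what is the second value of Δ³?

D1: 544, -1418, -5294, -11852, -21980, -36686
D2: -1962, -3876, -6558, -10128, -14706
D3: -1914, -2682, -3570, -4578
D4: -768, -888, -1008
D5: -120, -120

-2682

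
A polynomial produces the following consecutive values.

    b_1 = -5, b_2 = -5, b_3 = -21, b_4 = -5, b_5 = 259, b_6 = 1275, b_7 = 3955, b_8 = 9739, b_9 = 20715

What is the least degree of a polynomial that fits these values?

0, -16, 16, 264, 1016, 2680, 5784, 10976
-16, 32, 248, 752, 1664, 3104, 5192
48, 216, 504, 912, 1440, 2088
168, 288, 408, 528, 648
120, 120, 120, 120
The fifth differences are constant, so the polynomial has degree 5.

5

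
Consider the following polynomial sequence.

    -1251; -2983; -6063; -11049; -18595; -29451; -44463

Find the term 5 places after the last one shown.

-218193

First differences: -1732  -3080  -4986  -7546  -10856  -15012
Second differences: -1348  -1906  -2560  -3310  -4156
Third differences: -558  -654  -750  -846
Fourth differences: -96  -96  -96
The fourth differences are constant (-96).
-846 − 96 = -942;  -4156 − 942 = -5098;  -15012 − 5098 = -20110;  -44463 − 20110 = -64573
-942 − 96 = -1038;  -5098 − 1038 = -6136;  -20110 − 6136 = -26246;  -64573 − 26246 = -90819
-1038 − 96 = -1134;  -6136 − 1134 = -7270;  -26246 − 7270 = -33516;  -90819 − 33516 = -124335
-1134 − 96 = -1230;  -7270 − 1230 = -8500;  -33516 − 8500 = -42016;  -124335 − 42016 = -166351
-1230 − 96 = -1326;  -8500 − 1326 = -9826;  -42016 − 9826 = -51842;  -166351 − 51842 = -218193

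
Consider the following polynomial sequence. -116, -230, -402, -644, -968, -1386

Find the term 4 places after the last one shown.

D1: -114 , -172 , -242 , -324 , -418
D2: -58 , -70 , -82 , -94
D3: -12 , -12 , -12
The third differences are constant (-12).
-94 − 12 = -106;  -418 − 106 = -524;  -1386 − 524 = -1910
-106 − 12 = -118;  -524 − 118 = -642;  -1910 − 642 = -2552
-118 − 12 = -130;  -642 − 130 = -772;  -2552 − 772 = -3324
-130 − 12 = -142;  -772 − 142 = -914;  -3324 − 914 = -4238

-4238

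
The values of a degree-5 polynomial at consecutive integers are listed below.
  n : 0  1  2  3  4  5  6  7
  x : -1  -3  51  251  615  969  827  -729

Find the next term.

First differences: -2 , 54 , 200 , 364 , 354 , -142 , -1556
Second differences: 56 , 146 , 164 , -10 , -496 , -1414
Third differences: 90 , 18 , -174 , -486 , -918
Fourth differences: -72 , -192 , -312 , -432
Fifth differences: -120 , -120 , -120
The fifth differences are constant (-120).
-432 − 120 = -552;  -918 − 552 = -1470;  -1414 − 1470 = -2884;  -1556 − 2884 = -4440;  -729 − 4440 = -5169

-5169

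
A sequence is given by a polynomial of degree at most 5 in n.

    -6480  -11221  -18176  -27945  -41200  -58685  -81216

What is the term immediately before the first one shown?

First differences: -4741  -6955  -9769  -13255  -17485  -22531
Second differences: -2214  -2814  -3486  -4230  -5046
Third differences: -600  -672  -744  -816
Fourth differences: -72  -72  -72
The fourth differences are constant at -72.
Work back: -600 + 72 = -528;  -2214 + 528 = -1686;  -4741 + 1686 = -3055;  -6480 + 3055 = -3425

-3425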